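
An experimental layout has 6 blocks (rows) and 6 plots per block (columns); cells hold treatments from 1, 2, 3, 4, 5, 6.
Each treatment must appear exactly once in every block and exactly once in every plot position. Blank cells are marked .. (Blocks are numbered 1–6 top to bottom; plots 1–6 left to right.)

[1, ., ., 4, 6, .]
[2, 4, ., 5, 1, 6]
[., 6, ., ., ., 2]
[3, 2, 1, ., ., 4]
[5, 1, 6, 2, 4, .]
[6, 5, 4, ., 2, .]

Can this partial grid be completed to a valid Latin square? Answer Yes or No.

Yes

No block or plot among the givens repeats a symbol, and propagating forced cells runs into no contradiction.
One valid completion exists (for instance, 1 3 2 4 6 5 / 2 4 3 5 1 6 / 4 6 5 1 3 2 / 3 2 1 6 5 4 / 5 1 6 2 4 3 / 6 5 4 3 2 1).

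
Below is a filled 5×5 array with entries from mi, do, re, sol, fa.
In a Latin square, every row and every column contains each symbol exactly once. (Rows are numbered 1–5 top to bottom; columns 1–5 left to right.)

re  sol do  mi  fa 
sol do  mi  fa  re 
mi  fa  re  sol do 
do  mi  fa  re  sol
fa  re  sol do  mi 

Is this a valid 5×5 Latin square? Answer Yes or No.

Yes

Each row is a permutation of the 5 symbols, and so is each column.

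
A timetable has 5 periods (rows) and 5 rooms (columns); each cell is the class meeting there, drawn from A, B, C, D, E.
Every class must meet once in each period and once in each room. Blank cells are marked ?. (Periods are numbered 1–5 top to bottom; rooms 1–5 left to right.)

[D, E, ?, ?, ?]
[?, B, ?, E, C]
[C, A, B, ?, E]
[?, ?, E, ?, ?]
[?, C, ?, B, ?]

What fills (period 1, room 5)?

B

Period 2, room 1: period 2 has {B, C, E} and room 1 has {C, D}, leaving only A.
Period 2, room 3: period 2 has {A, B, C, E} and room 3 has {B, E}, leaving only D.
Period 3, room 4: period 3 has {A, B, C, E} and room 4 has {B, E}, leaving only D.
Period 4, room 1: period 4 has {E} and room 1 has {A, C, D}, leaving only B.
Period 4, room 2: period 4 has {B, E} and room 2 has {A, B, C, E}, leaving only D.
Period 4, room 5: period 4 has {B, D, E} and room 5 has {C, E}, leaving only A.
Period 1 already has {D, E} and room 5 already has {A, C, E}, so period 1, room 5 must be B.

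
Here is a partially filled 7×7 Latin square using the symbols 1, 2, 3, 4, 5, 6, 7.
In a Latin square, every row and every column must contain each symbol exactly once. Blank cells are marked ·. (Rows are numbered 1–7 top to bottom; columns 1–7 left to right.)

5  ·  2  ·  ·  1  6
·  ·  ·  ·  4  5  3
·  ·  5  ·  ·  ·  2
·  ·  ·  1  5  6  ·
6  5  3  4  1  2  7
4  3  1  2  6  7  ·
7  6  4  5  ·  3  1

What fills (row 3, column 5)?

Row 3, column 6: row 3 has {2, 5} and column 6 has {1, 2, 3, 5, 6, 7}, leaving only 4.
Row 4, column 3: row 4 has {1, 5, 6} and column 3 has {1, 2, 3, 4, 5}, leaving only 7.
Row 2, column 3: row 2 has {3, 4, 5} and column 3 has {1, 2, 3, 4, 5, 7}, leaving only 6.
Row 2, column 4: row 2 has {3, 4, 5, 6} and column 4 has {1, 2, 4, 5}, leaving only 7.
Row 1, column 4: row 1 has {1, 2, 5, 6} and column 4 has {1, 2, 4, 5, 7}, leaving only 3.
Row 1, column 5: row 1 has {1, 2, 3, 5, 6} and column 5 has {1, 4, 5, 6}, leaving only 7.
Row 3 already has {2, 4, 5} and column 5 already has {1, 4, 5, 6, 7}, so row 3, column 5 must be 3.

3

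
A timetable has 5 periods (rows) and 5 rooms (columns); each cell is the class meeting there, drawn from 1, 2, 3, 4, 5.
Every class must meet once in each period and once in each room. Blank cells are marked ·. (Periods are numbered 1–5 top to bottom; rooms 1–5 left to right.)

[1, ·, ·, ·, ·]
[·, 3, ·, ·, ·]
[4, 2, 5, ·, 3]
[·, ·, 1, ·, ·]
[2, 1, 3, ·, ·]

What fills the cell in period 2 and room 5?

1

Period 2, room 1: period 2 has {3} and room 1 has {1, 2, 4}, leaving only 5.
Period 3, room 4: period 3 has {2, 3, 4, 5} and room 4 has {}, leaving only 1.
Period 4, room 1: period 4 has {1} and room 1 has {1, 2, 4, 5}, leaving only 3.
Period 2, room 5 is narrowed to {1, 2, 4}.
If it were 2, then period 2, room 4 would be left with no valid symbol.
If it were 4, then period 2, room 4 would be left with no valid symbol.
So period 2, room 5 must be 1.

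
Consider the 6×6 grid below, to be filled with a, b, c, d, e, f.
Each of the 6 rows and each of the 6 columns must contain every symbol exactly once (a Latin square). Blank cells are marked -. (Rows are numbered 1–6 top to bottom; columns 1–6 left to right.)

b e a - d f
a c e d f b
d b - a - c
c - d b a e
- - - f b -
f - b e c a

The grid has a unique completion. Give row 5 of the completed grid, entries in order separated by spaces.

Row 5, column 1: row 5 has {b, f} and column 1 has {a, b, c, d, f}, leaving only e.
Row 5, column 3: row 5 has {b, e, f} and column 3 has {a, b, d, e}, leaving only c.
Row 5, column 6: row 5 has {b, c, e, f} and column 6 has {a, b, c, e, f}, leaving only d.
Row 5, column 2: row 5 has {b, c, d, e, f} and column 2 has {b, c, e}, leaving only a.
So row 5 reads: e a c f b d.

e a c f b d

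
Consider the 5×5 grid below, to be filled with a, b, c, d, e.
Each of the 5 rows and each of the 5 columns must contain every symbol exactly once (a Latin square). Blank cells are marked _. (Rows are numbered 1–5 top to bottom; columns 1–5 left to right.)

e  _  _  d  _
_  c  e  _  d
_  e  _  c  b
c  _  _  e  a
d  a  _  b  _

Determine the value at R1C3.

a

Row 1, column 2: row 1 has {d, e} and column 2 has {a, c, e}, leaving only b.
Row 1, column 5: row 1 has {b, d, e} and column 5 has {a, b, d}, leaving only c.
Row 1 already has {b, c, d, e} and column 3 already has {e}, so row 1, column 3 must be a.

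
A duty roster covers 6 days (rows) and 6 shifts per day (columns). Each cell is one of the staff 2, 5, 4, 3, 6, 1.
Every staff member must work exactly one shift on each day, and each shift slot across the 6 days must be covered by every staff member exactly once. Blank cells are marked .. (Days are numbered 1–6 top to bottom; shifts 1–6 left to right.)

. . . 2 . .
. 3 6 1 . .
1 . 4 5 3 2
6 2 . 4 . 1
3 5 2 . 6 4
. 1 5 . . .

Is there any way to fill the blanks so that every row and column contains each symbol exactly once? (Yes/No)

No

Day 5, shift 4: day 5 together with shift 4 already contain {2, 5, 4, 3, 6, 1} — every symbol — so nothing can go there. The grid has no valid completion.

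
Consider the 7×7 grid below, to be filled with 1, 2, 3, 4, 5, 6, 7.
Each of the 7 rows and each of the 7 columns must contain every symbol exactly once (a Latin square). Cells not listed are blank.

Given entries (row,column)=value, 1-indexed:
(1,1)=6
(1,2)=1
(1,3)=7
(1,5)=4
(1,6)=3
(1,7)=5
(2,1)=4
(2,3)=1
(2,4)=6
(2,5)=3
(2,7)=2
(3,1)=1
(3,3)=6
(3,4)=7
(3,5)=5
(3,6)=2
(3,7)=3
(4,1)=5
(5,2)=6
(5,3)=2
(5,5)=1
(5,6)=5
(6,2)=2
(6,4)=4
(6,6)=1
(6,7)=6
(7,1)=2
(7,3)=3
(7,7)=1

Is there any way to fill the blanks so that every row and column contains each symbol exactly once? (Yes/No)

Yes

No row or column among the givens repeats a symbol, and propagating forced cells runs into no contradiction.
One valid completion exists (for instance, 6 1 7 2 4 3 5 / 4 5 1 6 3 7 2 / 1 4 6 7 5 2 3 / 5 3 4 1 2 6 7 / 7 6 2 3 1 5 4 / 3 2 5 4 7 1 6 / 2 7 3 5 6 4 1).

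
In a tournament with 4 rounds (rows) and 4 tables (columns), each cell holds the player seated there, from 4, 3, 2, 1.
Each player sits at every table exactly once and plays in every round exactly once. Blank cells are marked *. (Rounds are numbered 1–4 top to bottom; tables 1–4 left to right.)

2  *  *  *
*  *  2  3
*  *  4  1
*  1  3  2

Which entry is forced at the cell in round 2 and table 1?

1

Round 1, table 3: round 1 has {2} and table 3 has {4, 3, 2}, leaving only 1.
Round 1, table 4: round 1 has {2, 1} and table 4 has {3, 2, 1}, leaving only 4.
Round 1, table 2: round 1 has {4, 2, 1} and table 2 has {1}, leaving only 3.
Round 2, table 2: round 2 has {3, 2} and table 2 has {3, 1}, leaving only 4.
Round 2 already has {4, 3, 2} and table 1 already has {2}, so round 2, table 1 must be 1.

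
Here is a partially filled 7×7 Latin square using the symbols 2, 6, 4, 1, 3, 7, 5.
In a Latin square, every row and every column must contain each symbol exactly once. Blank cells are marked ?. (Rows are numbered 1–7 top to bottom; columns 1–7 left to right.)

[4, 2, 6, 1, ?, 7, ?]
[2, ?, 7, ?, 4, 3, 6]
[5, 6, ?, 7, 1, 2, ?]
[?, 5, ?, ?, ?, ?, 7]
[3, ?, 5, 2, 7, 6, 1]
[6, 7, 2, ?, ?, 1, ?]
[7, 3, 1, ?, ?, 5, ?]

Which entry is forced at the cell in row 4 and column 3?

3

Row 2, column 2: row 2 has {2, 6, 4, 3, 7} and column 2 has {2, 6, 3, 7, 5}, leaving only 1.
Row 2, column 4: row 2 has {2, 6, 4, 1, 3, 7} and column 4 has {2, 1, 7}, leaving only 5.
Row 4, column 1: row 4 has {7, 5} and column 1 has {2, 6, 4, 3, 7, 5}, leaving only 1.
Row 4, column 6: row 4 has {1, 7, 5} and column 6 has {2, 6, 1, 3, 7, 5}, leaving only 4.
Row 4 already has {4, 1, 7, 5} and column 3 already has {2, 6, 1, 7, 5}, so row 4, column 3 must be 3.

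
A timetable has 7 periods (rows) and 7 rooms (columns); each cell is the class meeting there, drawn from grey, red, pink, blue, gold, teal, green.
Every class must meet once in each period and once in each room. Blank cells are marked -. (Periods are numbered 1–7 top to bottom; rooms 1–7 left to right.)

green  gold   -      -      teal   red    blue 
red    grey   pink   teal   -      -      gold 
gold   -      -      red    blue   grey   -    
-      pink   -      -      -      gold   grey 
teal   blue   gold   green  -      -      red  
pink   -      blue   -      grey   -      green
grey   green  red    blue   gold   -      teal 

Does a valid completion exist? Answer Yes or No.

No

Period 4, room 4: period 4 together with room 4 already contain {grey, red, pink, blue, gold, teal, green} — every symbol — so nothing can go there. The grid has no valid completion.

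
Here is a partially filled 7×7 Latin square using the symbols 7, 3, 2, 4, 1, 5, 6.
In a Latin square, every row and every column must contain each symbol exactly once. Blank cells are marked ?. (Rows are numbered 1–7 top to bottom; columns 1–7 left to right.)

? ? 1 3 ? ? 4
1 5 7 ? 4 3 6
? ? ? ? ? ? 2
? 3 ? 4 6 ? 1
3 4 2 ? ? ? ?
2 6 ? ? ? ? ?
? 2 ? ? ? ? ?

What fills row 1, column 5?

2

Row 1, column 2: row 1 has {3, 4, 1} and column 2 has {3, 2, 4, 5, 6}, leaving only 7.
Row 2, column 4: row 2 has {7, 3, 4, 1, 5, 6} and column 4 has {3, 4}, leaving only 2.
Row 3, column 2: row 3 has {2} and column 2 has {7, 3, 2, 4, 5, 6}, leaving only 1.
Row 4, column 3: row 4 has {3, 4, 1, 6} and column 3 has {7, 2, 1}, leaving only 5.
Row 4, column 1: row 4 has {3, 4, 1, 5, 6} and column 1 has {3, 2, 1}, leaving only 7.
Row 4, column 6: row 4 has {7, 3, 4, 1, 5, 6} and column 6 has {3}, leaving only 2.
Row 1, column 5 is narrowed to {2, 5}.
If it were 5, then row 1, column 6 would be left with no valid symbol.
So row 1, column 5 must be 2.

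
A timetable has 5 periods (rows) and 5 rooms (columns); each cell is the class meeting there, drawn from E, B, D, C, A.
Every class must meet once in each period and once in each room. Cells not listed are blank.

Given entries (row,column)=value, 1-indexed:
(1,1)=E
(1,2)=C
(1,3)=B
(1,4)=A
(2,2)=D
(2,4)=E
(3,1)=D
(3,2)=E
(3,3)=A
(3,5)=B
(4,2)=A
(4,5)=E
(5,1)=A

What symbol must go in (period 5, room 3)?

Period 1, room 5: period 1 has {E, B, C, A} and room 5 has {E, B}, leaving only D.
Period 2, room 3: period 2 has {E, D} and room 3 has {B, A}, leaving only C.
Period 2, room 1: period 2 has {E, D, C} and room 1 has {E, D, A}, leaving only B.
Period 2, room 5: period 2 has {E, B, D, C} and room 5 has {E, B, D}, leaving only A.
Period 3, room 4: period 3 has {E, B, D, A} and room 4 has {E, A}, leaving only C.
Period 4, room 1: period 4 has {E, A} and room 1 has {E, B, D, A}, leaving only C.
Period 4, room 3: period 4 has {E, C, A} and room 3 has {B, C, A}, leaving only D.
Period 5 already has {A} and room 3 already has {B, D, C, A}, so period 5, room 3 must be E.

E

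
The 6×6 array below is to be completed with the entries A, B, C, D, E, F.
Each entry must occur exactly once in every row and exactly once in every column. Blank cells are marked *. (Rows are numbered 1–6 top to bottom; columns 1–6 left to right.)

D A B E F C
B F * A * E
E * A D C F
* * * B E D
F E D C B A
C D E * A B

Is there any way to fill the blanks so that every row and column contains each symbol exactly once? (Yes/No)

No row or column among the givens repeats a symbol, and propagating forced cells runs into no contradiction.
One valid completion exists (for instance, D A B E F C / B F C A D E / E B A D C F / A C F B E D / F E D C B A / C D E F A B).

Yes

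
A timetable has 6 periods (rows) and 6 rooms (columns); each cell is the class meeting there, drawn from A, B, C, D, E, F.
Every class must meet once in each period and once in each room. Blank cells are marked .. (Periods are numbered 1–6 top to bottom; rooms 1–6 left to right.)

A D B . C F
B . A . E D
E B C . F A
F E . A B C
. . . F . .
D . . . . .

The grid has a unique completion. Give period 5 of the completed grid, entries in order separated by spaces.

Period 5, room 1: period 5 has {F} and room 1 has {A, B, D, E, F}, leaving only C.
Period 5, room 2: period 5 has {C, F} and room 2 has {B, D, E}, leaving only A.
Period 5, room 5: period 5 has {A, C, F} and room 5 has {B, C, E, F}, leaving only D.
Period 5, room 3: period 5 has {A, C, D, F} and room 3 has {A, B, C}, leaving only E.
Period 5, room 6: period 5 has {A, C, D, E, F} and room 6 has {A, C, D, F}, leaving only B.
So period 5 reads: C A E F D B.

C A E F D B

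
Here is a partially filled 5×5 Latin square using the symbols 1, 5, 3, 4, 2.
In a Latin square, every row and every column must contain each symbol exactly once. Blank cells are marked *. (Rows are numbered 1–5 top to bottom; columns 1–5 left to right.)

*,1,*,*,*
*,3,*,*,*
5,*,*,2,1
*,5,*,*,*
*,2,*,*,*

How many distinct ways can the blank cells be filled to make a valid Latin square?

Row 1, column 1: eliminating its row and column leaves {3, 4, 2}.
Row 1, column 3: eliminating its row and column leaves {5, 3, 4, 2}.
Row 1, column 4: eliminating its row and column leaves {5, 3, 4}.
Row 1, column 5: eliminating its row and column leaves {5, 3, 4, 2}.
Row 2, column 1: eliminating its row and column leaves {1, 4, 2}.
Row 2, column 3: eliminating its row and column leaves {1, 5, 4, 2}.
Row 2, column 4: eliminating its row and column leaves {1, 5, 4}.
Row 2, column 5: eliminating its row and column leaves {5, 4, 2}.
Row 3, column 2: eliminating its row and column leaves {4}.
Row 3, column 3: eliminating its row and column leaves {3, 4}.
Row 4, column 1: eliminating its row and column leaves {1, 3, 4, 2}.
Row 4, column 3: eliminating its row and column leaves {1, 3, 4, 2}.
Row 4, column 4: eliminating its row and column leaves {1, 3, 4}.
Row 4, column 5: eliminating its row and column leaves {3, 4, 2}.
Row 5, column 1: eliminating its row and column leaves {1, 3, 4}.
Row 5, column 3: eliminating its row and column leaves {1, 5, 3, 4}.
Row 5, column 4: eliminating its row and column leaves {1, 5, 3, 4}.
Row 5, column 5: eliminating its row and column leaves {5, 3, 4}.
Enumerating the assignments across these blanks that avoid any row or column repeat gives 56 completions.

56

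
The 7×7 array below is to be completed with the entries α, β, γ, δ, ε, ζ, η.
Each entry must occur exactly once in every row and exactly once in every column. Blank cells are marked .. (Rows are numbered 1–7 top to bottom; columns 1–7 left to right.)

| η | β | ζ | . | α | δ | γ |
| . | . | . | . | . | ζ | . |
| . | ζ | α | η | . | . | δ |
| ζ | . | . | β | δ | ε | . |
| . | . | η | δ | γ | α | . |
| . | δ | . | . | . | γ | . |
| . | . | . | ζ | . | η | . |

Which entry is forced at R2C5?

η

Row 1, column 4: row 1 has {α, β, γ, δ, ζ, η} and column 4 has {β, δ, ζ, η}, leaving only ε.
Row 3, column 6: row 3 has {α, δ, ζ, η} and column 6 has {α, γ, δ, ε, ζ, η}, leaving only β.
Row 3, column 5: row 3 has {α, β, δ, ζ, η} and column 5 has {α, γ, δ}, leaving only ε.
Row 3, column 1: row 3 has {α, β, δ, ε, ζ, η} and column 1 has {ζ, η}, leaving only γ.
Row 4, column 3: row 4 has {β, δ, ε, ζ} and column 3 has {α, ζ, η}, leaving only γ.
Row 5, column 2: row 5 has {α, γ, δ, η} and column 2 has {β, δ, ζ}, leaving only ε.
Row 5, column 1: row 5 has {α, γ, δ, ε, η} and column 1 has {γ, ζ, η}, leaving only β.
Row 5, column 7: row 5 has {α, β, γ, δ, ε, η} and column 7 has {γ, δ}, leaving only ζ.
Row 6, column 4: row 6 has {γ, δ} and column 4 has {β, δ, ε, ζ, η}, leaving only α.
Row 2, column 4: row 2 has {ζ} and column 4 has {α, β, δ, ε, ζ, η}, leaving only γ.
Row 6, column 1: row 6 has {α, γ, δ} and column 1 has {β, γ, ζ, η}, leaving only ε.
Row 6, column 3: row 6 has {α, γ, δ, ε} and column 3 has {α, γ, ζ, η}, leaving only β.
Row 6, column 7: row 6 has {α, β, γ, δ, ε} and column 7 has {γ, δ, ζ}, leaving only η.
Row 4, column 7: row 4 has {β, γ, δ, ε, ζ} and column 7 has {γ, δ, ζ, η}, leaving only α.
Row 4, column 2: row 4 has {α, β, γ, δ, ε, ζ} and column 2 has {β, δ, ε, ζ}, leaving only η.
Row 2, column 2: row 2 has {γ, ζ} and column 2 has {β, δ, ε, ζ, η}, leaving only α.
Row 2, column 1: row 2 has {α, γ, ζ} and column 1 has {β, γ, ε, ζ, η}, leaving only δ.
Row 2, column 3: row 2 has {α, γ, δ, ζ} and column 3 has {α, β, γ, ζ, η}, leaving only ε.
Row 2, column 7: row 2 has {α, γ, δ, ε, ζ} and column 7 has {α, γ, δ, ζ, η}, leaving only β.
Row 2 already has {α, β, γ, δ, ε, ζ} and column 5 already has {α, γ, δ, ε}, so row 2, column 5 must be η.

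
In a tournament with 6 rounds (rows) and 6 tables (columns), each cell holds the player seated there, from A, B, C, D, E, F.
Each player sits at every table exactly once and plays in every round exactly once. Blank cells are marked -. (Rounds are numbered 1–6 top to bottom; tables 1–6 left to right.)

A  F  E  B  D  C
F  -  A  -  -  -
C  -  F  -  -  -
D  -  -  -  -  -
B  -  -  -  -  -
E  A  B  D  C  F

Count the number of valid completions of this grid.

Round 2, table 2: eliminating its round and table leaves {B, C, D, E}.
Round 2, table 4: eliminating its round and table leaves {C, E}.
Round 2, table 5: eliminating its round and table leaves {B, E}.
Round 2, table 6: eliminating its round and table leaves {B, D, E}.
Round 3, table 2: eliminating its round and table leaves {B, D, E}.
Round 3, table 4: eliminating its round and table leaves {A, E}.
Round 3, table 5: eliminating its round and table leaves {A, B, E}.
Round 3, table 6: eliminating its round and table leaves {A, B, D, E}.
Round 4, table 2: eliminating its round and table leaves {B, C, E}.
Round 4, table 3: eliminating its round and table leaves {C}.
Round 4, table 4: eliminating its round and table leaves {A, C, E, F}.
Round 4, table 5: eliminating its round and table leaves {A, B, E, F}.
Round 4, table 6: eliminating its round and table leaves {A, B, E}.
Round 5, table 2: eliminating its round and table leaves {C, D, E}.
Round 5, table 3: eliminating its round and table leaves {C, D}.
Round 5, table 4: eliminating its round and table leaves {A, C, E, F}.
Round 5, table 5: eliminating its round and table leaves {A, E, F}.
Round 5, table 6: eliminating its round and table leaves {A, D, E}.
Enumerating the assignments across these blanks that avoid any round or table repeat gives 14 completions.

14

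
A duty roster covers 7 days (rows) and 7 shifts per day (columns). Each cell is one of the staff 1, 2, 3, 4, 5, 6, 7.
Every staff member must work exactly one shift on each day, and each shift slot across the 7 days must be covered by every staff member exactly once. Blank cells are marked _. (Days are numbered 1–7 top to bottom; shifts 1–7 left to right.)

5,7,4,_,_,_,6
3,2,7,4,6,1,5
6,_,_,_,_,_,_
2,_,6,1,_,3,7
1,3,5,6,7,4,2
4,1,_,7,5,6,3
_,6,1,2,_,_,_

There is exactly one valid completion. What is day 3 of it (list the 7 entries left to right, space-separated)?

6 4 3 5 2 7 1

Day 1, shift 4: day 1 has {4, 5, 6, 7} and shift 4 has {1, 2, 4, 6, 7}, leaving only 3.
Day 3, shift 4: day 3 has {6} and shift 4 has {1, 2, 3, 4, 6, 7}, leaving only 5.
Day 3, shift 2: day 3 has {5, 6} and shift 2 has {1, 2, 3, 6, 7}, leaving only 4.
Day 3, shift 7: day 3 has {4, 5, 6} and shift 7 has {2, 3, 5, 6, 7}, leaving only 1.
Day 1, shift 6: day 1 has {3, 4, 5, 6, 7} and shift 6 has {1, 3, 4, 6}, leaving only 2.
Day 3, shift 6: day 3 has {1, 4, 5, 6} and shift 6 has {1, 2, 3, 4, 6}, leaving only 7.
Day 1, shift 5: day 1 has {2, 3, 4, 5, 6, 7} and shift 5 has {5, 6, 7}, leaving only 1.
Day 4, shift 2: day 4 has {1, 2, 3, 6, 7} and shift 2 has {1, 2, 3, 4, 6, 7}, leaving only 5.
Day 4, shift 5: day 4 has {1, 2, 3, 5, 6, 7} and shift 5 has {1, 5, 6, 7}, leaving only 4.
Day 6, shift 3: day 6 has {1, 3, 4, 5, 6, 7} and shift 3 has {1, 4, 5, 6, 7}, leaving only 2.
Day 3, shift 3: day 3 has {1, 4, 5, 6, 7} and shift 3 has {1, 2, 4, 5, 6, 7}, leaving only 3.
Day 3, shift 5: day 3 has {1, 3, 4, 5, 6, 7} and shift 5 has {1, 4, 5, 6, 7}, leaving only 2.
So day 3 reads: 6 4 3 5 2 7 1.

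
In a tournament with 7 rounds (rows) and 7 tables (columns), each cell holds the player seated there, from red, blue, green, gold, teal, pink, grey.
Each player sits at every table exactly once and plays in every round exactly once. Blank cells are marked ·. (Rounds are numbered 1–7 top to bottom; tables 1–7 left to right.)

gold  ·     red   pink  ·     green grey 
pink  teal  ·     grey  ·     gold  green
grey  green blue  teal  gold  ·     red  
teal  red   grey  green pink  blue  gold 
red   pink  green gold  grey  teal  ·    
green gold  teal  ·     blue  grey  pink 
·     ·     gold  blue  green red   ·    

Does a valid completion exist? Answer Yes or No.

Round 2, table 3: round 2 together with table 3 already contain {red, blue, green, gold, teal, pink, grey} — every symbol — so nothing can go there. The grid has no valid completion.

No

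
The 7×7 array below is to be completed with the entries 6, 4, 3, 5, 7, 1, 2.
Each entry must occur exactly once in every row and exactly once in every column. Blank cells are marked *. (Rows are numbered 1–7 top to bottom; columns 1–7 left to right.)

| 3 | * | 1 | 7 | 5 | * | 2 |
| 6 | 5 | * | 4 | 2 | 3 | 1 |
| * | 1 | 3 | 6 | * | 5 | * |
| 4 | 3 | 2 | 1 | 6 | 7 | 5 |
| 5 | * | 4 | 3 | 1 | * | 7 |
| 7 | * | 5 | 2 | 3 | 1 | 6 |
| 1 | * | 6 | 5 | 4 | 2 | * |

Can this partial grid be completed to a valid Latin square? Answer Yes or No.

Yes

No row or column among the givens repeats a symbol, and propagating forced cells runs into no contradiction.
One valid completion exists (for instance, 3 6 1 7 5 4 2 / 6 5 7 4 2 3 1 / 2 1 3 6 7 5 4 / 4 3 2 1 6 7 5 / 5 2 4 3 1 6 7 / 7 4 5 2 3 1 6 / 1 7 6 5 4 2 3).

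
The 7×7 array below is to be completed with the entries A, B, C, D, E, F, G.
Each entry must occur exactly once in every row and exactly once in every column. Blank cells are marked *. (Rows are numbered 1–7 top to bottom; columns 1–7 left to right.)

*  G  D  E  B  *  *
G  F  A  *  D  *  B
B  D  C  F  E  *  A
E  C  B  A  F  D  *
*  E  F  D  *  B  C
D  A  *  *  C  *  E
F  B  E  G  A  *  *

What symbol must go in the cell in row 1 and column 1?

Row 1, column 7: row 1 has {B, D, E, G} and column 7 has {A, B, C, E}, leaving only F.
Row 2, column 4: row 2 has {A, B, D, F, G} and column 4 has {A, D, E, F, G}, leaving only C.
Row 2, column 6: row 2 has {A, B, C, D, F, G} and column 6 has {B, D}, leaving only E.
Row 3, column 6: row 3 has {A, B, C, D, E, F} and column 6 has {B, D, E}, leaving only G.
Row 4, column 7: row 4 has {A, B, C, D, E, F} and column 7 has {A, B, C, E, F}, leaving only G.
Row 5, column 1: row 5 has {B, C, D, E, F} and column 1 has {B, D, E, F, G}, leaving only A.
Row 1 already has {B, D, E, F, G} and column 1 already has {A, B, D, E, F, G}, so row 1, column 1 must be C.

C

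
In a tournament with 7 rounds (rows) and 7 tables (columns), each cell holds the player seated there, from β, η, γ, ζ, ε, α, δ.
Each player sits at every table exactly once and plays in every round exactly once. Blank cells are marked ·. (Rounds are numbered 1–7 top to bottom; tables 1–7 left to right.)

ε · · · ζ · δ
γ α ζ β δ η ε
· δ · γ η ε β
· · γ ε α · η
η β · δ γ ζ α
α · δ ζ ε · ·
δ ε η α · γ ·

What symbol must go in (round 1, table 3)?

β

Round 1, table 4: round 1 has {ζ, ε, δ} and table 4 has {β, γ, ζ, ε, α, δ}, leaving only η.
Round 1, table 2: round 1 has {η, ζ, ε, δ} and table 2 has {β, ε, α, δ}, leaving only γ.
Round 3, table 1: round 3 has {β, η, γ, ε, δ} and table 1 has {η, γ, ε, α, δ}, leaving only ζ.
Round 3, table 3: round 3 has {β, η, γ, ζ, ε, δ} and table 3 has {η, γ, ζ, δ}, leaving only α.
Round 1 already has {η, γ, ζ, ε, δ} and table 3 already has {η, γ, ζ, α, δ}, so round 1, table 3 must be β.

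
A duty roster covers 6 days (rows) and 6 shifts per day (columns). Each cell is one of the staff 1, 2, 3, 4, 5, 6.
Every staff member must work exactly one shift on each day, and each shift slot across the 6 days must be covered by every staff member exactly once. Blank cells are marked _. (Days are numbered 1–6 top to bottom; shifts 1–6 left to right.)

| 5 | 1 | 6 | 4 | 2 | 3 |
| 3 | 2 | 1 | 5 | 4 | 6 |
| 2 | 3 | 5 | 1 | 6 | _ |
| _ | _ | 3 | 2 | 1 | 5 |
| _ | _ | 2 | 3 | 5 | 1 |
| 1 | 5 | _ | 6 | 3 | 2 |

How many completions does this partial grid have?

Day 3, shift 6: eliminating its day and shift leaves {4}.
Day 4, shift 1: eliminating its day and shift leaves {4, 6}.
Day 4, shift 2: eliminating its day and shift leaves {4, 6}.
Day 5, shift 1: eliminating its day and shift leaves {4, 6}.
Day 5, shift 2: eliminating its day and shift leaves {4, 6}.
Day 6, shift 3: eliminating its day and shift leaves {4}.
Enumerating the assignments across these blanks that avoid any day or shift repeat gives 2 completions.

2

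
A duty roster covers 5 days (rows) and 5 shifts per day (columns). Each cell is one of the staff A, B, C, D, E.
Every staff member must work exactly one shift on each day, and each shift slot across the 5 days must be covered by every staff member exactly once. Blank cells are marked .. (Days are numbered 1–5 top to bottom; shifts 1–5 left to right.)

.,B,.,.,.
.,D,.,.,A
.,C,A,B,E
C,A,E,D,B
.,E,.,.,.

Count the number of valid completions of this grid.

Day 1, shift 1: eliminating its day and shift leaves {A, D, E}.
Day 1, shift 3: eliminating its day and shift leaves {C, D}.
Day 1, shift 4: eliminating its day and shift leaves {A, C, E}.
Day 1, shift 5: eliminating its day and shift leaves {C, D}.
Day 2, shift 1: eliminating its day and shift leaves {B, E}.
Day 2, shift 3: eliminating its day and shift leaves {B, C}.
Day 2, shift 4: eliminating its day and shift leaves {C, E}.
Day 3, shift 1: eliminating its day and shift leaves {D}.
Day 5, shift 1: eliminating its day and shift leaves {A, B, D}.
Day 5, shift 3: eliminating its day and shift leaves {B, C, D}.
Day 5, shift 4: eliminating its day and shift leaves {A, C}.
Day 5, shift 5: eliminating its day and shift leaves {C, D}.
Enumerating the assignments across these blanks that avoid any day or shift repeat gives 3 completions.

3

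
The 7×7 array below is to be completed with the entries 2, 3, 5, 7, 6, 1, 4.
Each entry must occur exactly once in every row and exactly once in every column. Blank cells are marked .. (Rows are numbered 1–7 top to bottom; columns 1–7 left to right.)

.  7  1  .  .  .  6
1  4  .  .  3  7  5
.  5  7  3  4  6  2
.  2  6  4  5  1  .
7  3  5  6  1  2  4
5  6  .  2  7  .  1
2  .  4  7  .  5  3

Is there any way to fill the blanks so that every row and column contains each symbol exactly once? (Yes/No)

Row 2, column 4: row 2 together with column 4 already contain {2, 3, 5, 7, 6, 1, 4} — every symbol — so nothing can go there. The grid has no valid completion.

No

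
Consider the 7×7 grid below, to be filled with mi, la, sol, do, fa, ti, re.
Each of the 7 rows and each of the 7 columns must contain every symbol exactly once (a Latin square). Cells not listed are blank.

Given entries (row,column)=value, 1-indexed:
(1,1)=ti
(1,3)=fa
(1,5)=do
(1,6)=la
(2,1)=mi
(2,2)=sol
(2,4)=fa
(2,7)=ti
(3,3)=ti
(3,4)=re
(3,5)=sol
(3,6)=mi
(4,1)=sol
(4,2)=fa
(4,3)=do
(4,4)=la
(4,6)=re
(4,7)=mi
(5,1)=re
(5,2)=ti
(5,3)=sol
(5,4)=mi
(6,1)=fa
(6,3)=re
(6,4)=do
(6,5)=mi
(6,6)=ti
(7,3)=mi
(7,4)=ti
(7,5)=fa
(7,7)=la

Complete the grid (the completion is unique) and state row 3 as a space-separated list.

la do ti re sol mi fa

Row 1, column 4: row 1 has {la, do, fa, ti} and column 4 has {mi, la, do, fa, ti, re}, leaving only sol.
Row 1, column 7: row 1 has {la, sol, do, fa, ti} and column 7 has {mi, la, ti}, leaving only re.
Row 1, column 2: row 1 has {la, sol, do, fa, ti, re} and column 2 has {sol, fa, ti}, leaving only mi.
Row 2, column 3: row 2 has {mi, sol, fa, ti} and column 3 has {mi, sol, do, fa, ti, re}, leaving only la.
Row 2, column 5: row 2 has {mi, la, sol, fa, ti} and column 5 has {mi, sol, do, fa}, leaving only re.
Row 2, column 6: row 2 has {mi, la, sol, fa, ti, re} and column 6 has {mi, la, ti, re}, leaving only do.
Row 4, column 5: row 4 has {mi, la, sol, do, fa, re} and column 5 has {mi, sol, do, fa, re}, leaving only ti.
Row 5, column 5: row 5 has {mi, sol, ti, re} and column 5 has {mi, sol, do, fa, ti, re}, leaving only la.
Row 5, column 6: row 5 has {mi, la, sol, ti, re} and column 6 has {mi, la, do, ti, re}, leaving only fa.
Row 5, column 7: row 5 has {mi, la, sol, fa, ti, re} and column 7 has {mi, la, ti, re}, leaving only do.
Row 3, column 7: row 3 has {mi, sol, ti, re} and column 7 has {mi, la, do, ti, re}, leaving only fa.
Row 6, column 2: row 6 has {mi, do, fa, ti, re} and column 2 has {mi, sol, fa, ti}, leaving only la.
Row 3, column 2: row 3 has {mi, sol, fa, ti, re} and column 2 has {mi, la, sol, fa, ti}, leaving only do.
Row 3, column 1: row 3 has {mi, sol, do, fa, ti, re} and column 1 has {mi, sol, fa, ti, re}, leaving only la.
So row 3 reads: la do ti re sol mi fa.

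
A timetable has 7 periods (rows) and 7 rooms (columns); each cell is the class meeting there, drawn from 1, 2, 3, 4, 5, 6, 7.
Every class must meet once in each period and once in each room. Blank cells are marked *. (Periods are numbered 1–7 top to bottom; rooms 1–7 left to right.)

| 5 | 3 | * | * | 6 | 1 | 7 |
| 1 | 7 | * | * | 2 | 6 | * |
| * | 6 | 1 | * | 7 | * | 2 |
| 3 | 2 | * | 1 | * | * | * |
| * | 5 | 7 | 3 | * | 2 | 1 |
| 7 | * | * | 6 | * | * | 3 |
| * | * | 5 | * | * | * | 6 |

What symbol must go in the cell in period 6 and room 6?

Period 3, room 1: period 3 has {1, 2, 6, 7} and room 1 has {1, 3, 5, 7}, leaving only 4.
Period 3, room 4: period 3 has {1, 2, 4, 6, 7} and room 4 has {1, 3, 6}, leaving only 5.
Period 2, room 4: period 2 has {1, 2, 6, 7} and room 4 has {1, 3, 5, 6}, leaving only 4.
Period 1, room 4: period 1 has {1, 3, 5, 6, 7} and room 4 has {1, 3, 4, 5, 6}, leaving only 2.
Period 1, room 3: period 1 has {1, 2, 3, 5, 6, 7} and room 3 has {1, 5, 7}, leaving only 4.
Period 2, room 3: period 2 has {1, 2, 4, 6, 7} and room 3 has {1, 4, 5, 7}, leaving only 3.
Period 2, room 7: period 2 has {1, 2, 3, 4, 6, 7} and room 7 has {1, 2, 3, 6, 7}, leaving only 5.
Period 3, room 6: period 3 has {1, 2, 4, 5, 6, 7} and room 6 has {1, 2, 6}, leaving only 3.
Period 4, room 3: period 4 has {1, 2, 3} and room 3 has {1, 3, 4, 5, 7}, leaving only 6.
Period 4, room 7: period 4 has {1, 2, 3, 6} and room 7 has {1, 2, 3, 5, 6, 7}, leaving only 4.
Period 4, room 5: period 4 has {1, 2, 3, 4, 6} and room 5 has {2, 6, 7}, leaving only 5.
Period 4, room 6: period 4 has {1, 2, 3, 4, 5, 6} and room 6 has {1, 2, 3, 6}, leaving only 7.
Period 5, room 1: period 5 has {1, 2, 3, 5, 7} and room 1 has {1, 3, 4, 5, 7}, leaving only 6.
Period 5, room 5: period 5 has {1, 2, 3, 5, 6, 7} and room 5 has {2, 5, 6, 7}, leaving only 4.
Period 6, room 3: period 6 has {3, 6, 7} and room 3 has {1, 3, 4, 5, 6, 7}, leaving only 2.
Period 6, room 5: period 6 has {2, 3, 6, 7} and room 5 has {2, 4, 5, 6, 7}, leaving only 1.
Period 6, room 2: period 6 has {1, 2, 3, 6, 7} and room 2 has {2, 3, 5, 6, 7}, leaving only 4.
Period 6 already has {1, 2, 3, 4, 6, 7} and room 6 already has {1, 2, 3, 6, 7}, so period 6, room 6 must be 5.

5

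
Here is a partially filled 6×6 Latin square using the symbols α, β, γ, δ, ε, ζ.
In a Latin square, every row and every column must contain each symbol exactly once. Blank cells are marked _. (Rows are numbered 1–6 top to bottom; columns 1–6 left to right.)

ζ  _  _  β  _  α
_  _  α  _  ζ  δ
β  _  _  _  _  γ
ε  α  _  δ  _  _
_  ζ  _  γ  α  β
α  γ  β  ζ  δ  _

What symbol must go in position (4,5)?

Row 2, column 1: row 2 has {α, δ, ζ} and column 1 has {α, β, ε, ζ}, leaving only γ.
Row 2, column 4: row 2 has {α, γ, δ, ζ} and column 4 has {β, γ, δ, ζ}, leaving only ε.
Row 2, column 2: row 2 has {α, γ, δ, ε, ζ} and column 2 has {α, γ, ζ}, leaving only β.
Row 3, column 4: row 3 has {β, γ} and column 4 has {β, γ, δ, ε, ζ}, leaving only α.
Row 3, column 5: row 3 has {α, β, γ} and column 5 has {α, δ, ζ}, leaving only ε.
Row 1, column 5: row 1 has {α, β, ζ} and column 5 has {α, δ, ε, ζ}, leaving only γ.
Row 4 already has {α, δ, ε} and column 5 already has {α, γ, δ, ε, ζ}, so row 4, column 5 must be β.

β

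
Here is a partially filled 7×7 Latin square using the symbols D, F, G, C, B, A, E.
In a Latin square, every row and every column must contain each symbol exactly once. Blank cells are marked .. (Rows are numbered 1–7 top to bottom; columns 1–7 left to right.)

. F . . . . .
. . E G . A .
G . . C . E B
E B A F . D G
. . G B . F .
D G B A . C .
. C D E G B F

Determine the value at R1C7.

Row 1, column 3: row 1 has {F} and column 3 has {D, G, B, A, E}, leaving only C.
Row 1, column 4: row 1 has {F, C} and column 4 has {F, G, C, B, A, E}, leaving only D.
Row 1, column 6: row 1 has {D, F, C} and column 6 has {D, F, C, B, A, E}, leaving only G.
Row 2, column 2: row 2 has {G, A, E} and column 2 has {F, G, C, B}, leaving only D.
Row 2, column 7: row 2 has {D, G, A, E} and column 7 has {F, G, B}, leaving only C.
Row 3, column 2: row 3 has {G, C, B, E} and column 2 has {D, F, G, C, B}, leaving only A.
Row 3, column 3: row 3 has {G, C, B, A, E} and column 3 has {D, G, C, B, A, E}, leaving only F.
Row 3, column 5: row 3 has {F, G, C, B, A, E} and column 5 has {G}, leaving only D.
Row 4, column 5: row 4 has {D, F, G, B, A, E} and column 5 has {D, G}, leaving only C.
Row 5, column 2: row 5 has {F, G, B} and column 2 has {D, F, G, C, B, A}, leaving only E.
Row 5, column 5: row 5 has {F, G, B, E} and column 5 has {D, G, C}, leaving only A.
Row 5, column 1: row 5 has {F, G, B, A, E} and column 1 has {D, G, E}, leaving only C.
Row 5, column 7: row 5 has {F, G, C, B, A, E} and column 7 has {F, G, C, B}, leaving only D.
Row 6, column 7: row 6 has {D, G, C, B, A} and column 7 has {D, F, G, C, B}, leaving only E.
Row 1 already has {D, F, G, C} and column 7 already has {D, F, G, C, B, E}, so row 1, column 7 must be A.

A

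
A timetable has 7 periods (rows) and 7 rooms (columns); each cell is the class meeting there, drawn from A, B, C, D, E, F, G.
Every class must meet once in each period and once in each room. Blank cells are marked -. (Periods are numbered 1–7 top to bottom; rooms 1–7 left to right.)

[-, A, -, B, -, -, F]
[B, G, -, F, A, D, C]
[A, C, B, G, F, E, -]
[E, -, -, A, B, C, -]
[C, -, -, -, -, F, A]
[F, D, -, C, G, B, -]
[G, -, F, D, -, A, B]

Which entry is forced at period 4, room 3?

Period 1, room 1: period 1 has {A, B, F} and room 1 has {A, B, C, E, F, G}, leaving only D.
Period 1, room 6: period 1 has {A, B, D, F} and room 6 has {A, B, C, D, E, F}, leaving only G.
Period 2, room 3: period 2 has {A, B, C, D, F, G} and room 3 has {B, F}, leaving only E.
Period 1, room 3: period 1 has {A, B, D, F, G} and room 3 has {B, E, F}, leaving only C.
Period 1, room 5: period 1 has {A, B, C, D, F, G} and room 5 has {A, B, F, G}, leaving only E.
Period 3, room 7: period 3 has {A, B, C, E, F, G} and room 7 has {A, B, C, F}, leaving only D.
Period 4, room 2: period 4 has {A, B, C, E} and room 2 has {A, C, D, G}, leaving only F.
Period 4, room 7: period 4 has {A, B, C, E, F} and room 7 has {A, B, C, D, F}, leaving only G.
Period 4 already has {A, B, C, E, F, G} and room 3 already has {B, C, E, F}, so period 4, room 3 must be D.

D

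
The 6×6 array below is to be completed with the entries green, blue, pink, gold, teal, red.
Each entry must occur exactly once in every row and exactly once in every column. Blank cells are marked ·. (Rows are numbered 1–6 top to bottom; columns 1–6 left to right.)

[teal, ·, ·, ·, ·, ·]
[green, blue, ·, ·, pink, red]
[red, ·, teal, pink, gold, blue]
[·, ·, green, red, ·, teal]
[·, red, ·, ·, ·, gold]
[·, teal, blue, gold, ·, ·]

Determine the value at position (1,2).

Row 2, column 3: row 2 has {green, blue, pink, red} and column 3 has {green, blue, teal}, leaving only gold.
Row 2, column 4: row 2 has {green, blue, pink, gold, red} and column 4 has {pink, gold, red}, leaving only teal.
Row 3, column 2: row 3 has {blue, pink, gold, teal, red} and column 2 has {blue, teal, red}, leaving only green.
Row 4, column 5: row 4 has {green, teal, red} and column 5 has {pink, gold}, leaving only blue.
Row 5, column 3: row 5 has {gold, red} and column 3 has {green, blue, gold, teal}, leaving only pink.
Row 1, column 3: row 1 has {teal} and column 3 has {green, blue, pink, gold, teal}, leaving only red.
Row 1, column 5: row 1 has {teal, red} and column 5 has {blue, pink, gold}, leaving only green.
Row 1, column 4: row 1 has {green, teal, red} and column 4 has {pink, gold, teal, red}, leaving only blue.
Row 1, column 6: row 1 has {green, blue, teal, red} and column 6 has {blue, gold, teal, red}, leaving only pink.
Row 1 already has {green, blue, pink, teal, red} and column 2 already has {green, blue, teal, red}, so row 1, column 2 must be gold.

gold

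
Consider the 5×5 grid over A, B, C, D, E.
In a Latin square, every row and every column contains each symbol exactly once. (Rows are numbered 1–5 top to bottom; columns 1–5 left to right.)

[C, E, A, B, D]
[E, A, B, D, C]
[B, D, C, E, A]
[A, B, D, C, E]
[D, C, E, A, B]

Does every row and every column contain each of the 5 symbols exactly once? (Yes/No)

Each row is a permutation of the 5 symbols, and so is each column.

Yes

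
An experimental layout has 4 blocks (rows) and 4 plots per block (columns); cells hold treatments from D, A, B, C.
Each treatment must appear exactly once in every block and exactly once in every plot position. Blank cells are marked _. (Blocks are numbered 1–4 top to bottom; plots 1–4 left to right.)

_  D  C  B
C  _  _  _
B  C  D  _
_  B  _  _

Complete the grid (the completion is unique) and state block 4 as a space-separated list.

Block 4, plot 3: block 4 has {B} and plot 3 has {D, C}, leaving only A.
Block 4, plot 1: block 4 has {A, B} and plot 1 has {B, C}, leaving only D.
Block 4, plot 4: block 4 has {D, A, B} and plot 4 has {B}, leaving only C.
So block 4 reads: D B A C.

D B A C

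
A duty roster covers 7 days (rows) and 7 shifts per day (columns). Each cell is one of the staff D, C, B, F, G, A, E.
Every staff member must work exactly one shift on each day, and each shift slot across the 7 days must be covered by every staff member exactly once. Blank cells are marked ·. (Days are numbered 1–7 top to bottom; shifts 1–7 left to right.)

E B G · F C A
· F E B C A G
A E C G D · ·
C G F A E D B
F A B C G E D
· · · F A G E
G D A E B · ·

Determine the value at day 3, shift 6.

Day 1, shift 4: day 1 has {C, B, F, G, A, E} and shift 4 has {C, B, F, G, A, E}, leaving only D.
Day 2, shift 1: day 2 has {C, B, F, G, A, E} and shift 1 has {C, F, G, A, E}, leaving only D.
Day 3, shift 7: day 3 has {D, C, G, A, E} and shift 7 has {D, B, G, A, E}, leaving only F.
Day 3 already has {D, C, F, G, A, E} and shift 6 already has {D, C, G, A, E}, so day 3, shift 6 must be B.

B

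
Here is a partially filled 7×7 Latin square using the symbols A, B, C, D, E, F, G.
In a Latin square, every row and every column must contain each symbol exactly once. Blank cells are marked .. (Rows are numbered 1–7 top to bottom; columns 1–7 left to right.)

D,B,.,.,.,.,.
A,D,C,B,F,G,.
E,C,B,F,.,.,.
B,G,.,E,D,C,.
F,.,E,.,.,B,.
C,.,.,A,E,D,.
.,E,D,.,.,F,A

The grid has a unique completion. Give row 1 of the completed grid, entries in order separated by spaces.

Row 2, column 7: row 2 has {A, B, C, D, F, G} and column 7 has {A}, leaving only E.
Row 3, column 6: row 3 has {B, C, E, F} and column 6 has {B, C, D, F, G}, leaving only A.
Row 1, column 6: row 1 has {B, D} and column 6 has {A, B, C, D, F, G}, leaving only E.
Row 3, column 5: row 3 has {A, B, C, E, F} and column 5 has {D, E, F}, leaving only G.
Row 3, column 7: row 3 has {A, B, C, E, F, G} and column 7 has {A, E}, leaving only D.
Row 4, column 7: row 4 has {B, C, D, E, G} and column 7 has {A, D, E}, leaving only F.
Row 4, column 3: row 4 has {B, C, D, E, F, G} and column 3 has {B, C, D, E}, leaving only A.
Row 5, column 2: row 5 has {B, E, F} and column 2 has {B, C, D, E, G}, leaving only A.
Row 5, column 5: row 5 has {A, B, E, F} and column 5 has {D, E, F, G}, leaving only C.
Row 1, column 5: row 1 has {B, D, E} and column 5 has {C, D, E, F, G}, leaving only A.
Row 5, column 7: row 5 has {A, B, C, E, F} and column 7 has {A, D, E, F}, leaving only G.
Row 1, column 7: row 1 has {A, B, D, E} and column 7 has {A, D, E, F, G}, leaving only C.
Row 1, column 4: row 1 has {A, B, C, D, E} and column 4 has {A, B, E, F}, leaving only G.
Row 1, column 3: row 1 has {A, B, C, D, E, G} and column 3 has {A, B, C, D, E}, leaving only F.
So row 1 reads: D B F G A E C.

D B F G A E C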